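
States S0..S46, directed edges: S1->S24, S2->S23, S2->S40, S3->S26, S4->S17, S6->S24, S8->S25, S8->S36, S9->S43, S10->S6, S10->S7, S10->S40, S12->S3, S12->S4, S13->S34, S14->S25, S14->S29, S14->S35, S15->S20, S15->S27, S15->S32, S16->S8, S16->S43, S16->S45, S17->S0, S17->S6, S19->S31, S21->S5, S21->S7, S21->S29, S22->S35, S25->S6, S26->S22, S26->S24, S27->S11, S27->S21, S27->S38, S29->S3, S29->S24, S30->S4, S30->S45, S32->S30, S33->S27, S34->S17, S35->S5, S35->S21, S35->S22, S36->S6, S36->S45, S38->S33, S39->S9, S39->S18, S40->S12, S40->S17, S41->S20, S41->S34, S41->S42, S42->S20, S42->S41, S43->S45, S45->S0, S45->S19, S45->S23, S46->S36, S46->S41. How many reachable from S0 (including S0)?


BFS from S0:
  layer 0: {S0}
Reachable set: {S0}
Count = 1

1


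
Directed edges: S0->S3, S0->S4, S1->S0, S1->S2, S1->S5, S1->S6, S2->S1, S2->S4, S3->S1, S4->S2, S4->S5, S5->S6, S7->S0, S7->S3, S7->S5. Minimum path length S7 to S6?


BFS layer-by-layer from S7:
  dist 0: {S7}
  dist 1: {S0, S3, S5}
  dist 2: {S1, S4, S6}
  -> S6 reached at distance 2
Shortest path length = 2

2


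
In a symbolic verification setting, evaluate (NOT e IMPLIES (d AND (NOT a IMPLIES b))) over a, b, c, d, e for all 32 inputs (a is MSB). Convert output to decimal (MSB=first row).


Formula: (NOT e IMPLIES (d AND (NOT a IMPLIES b))) over a, b, c, d, e (32 rows)
Evaluate each row (bits = a,b,c,d,e, MSB first):
  row 0 [00000]: (NOT 0 IMPLIES (0 AND (NOT 0 IMPLIES 0))) -> 0
  row 1 [00001]: (NOT 1 IMPLIES (0 AND (NOT 0 IMPLIES 0))) -> 1
  row 2 [00010]: (NOT 0 IMPLIES (1 AND (NOT 0 IMPLIES 0))) -> 0
  row 3 [00011]: (NOT 1 IMPLIES (1 AND (NOT 0 IMPLIES 0))) -> 1
  row 4 [00100]: (NOT 0 IMPLIES (0 AND (NOT 0 IMPLIES 0))) -> 0
  row 5 [00101]: (NOT 1 IMPLIES (0 AND (NOT 0 IMPLIES 0))) -> 1
  row 6 [00110]: (NOT 0 IMPLIES (1 AND (NOT 0 IMPLIES 0))) -> 0
  row 7 [00111]: (NOT 1 IMPLIES (1 AND (NOT 0 IMPLIES 0))) -> 1
  row 8 [01000]: (NOT 0 IMPLIES (0 AND (NOT 0 IMPLIES 1))) -> 0
  row 9 [01001]: (NOT 1 IMPLIES (0 AND (NOT 0 IMPLIES 1))) -> 1
  row 10 [01010]: (NOT 0 IMPLIES (1 AND (NOT 0 IMPLIES 1))) -> 1
  row 11 [01011]: (NOT 1 IMPLIES (1 AND (NOT 0 IMPLIES 1))) -> 1
  row 12 [01100]: (NOT 0 IMPLIES (0 AND (NOT 0 IMPLIES 1))) -> 0
  row 13 [01101]: (NOT 1 IMPLIES (0 AND (NOT 0 IMPLIES 1))) -> 1
  row 14 [01110]: (NOT 0 IMPLIES (1 AND (NOT 0 IMPLIES 1))) -> 1
  row 15 [01111]: (NOT 1 IMPLIES (1 AND (NOT 0 IMPLIES 1))) -> 1
  row 16 [10000]: (NOT 0 IMPLIES (0 AND (NOT 1 IMPLIES 0))) -> 0
  row 17 [10001]: (NOT 1 IMPLIES (0 AND (NOT 1 IMPLIES 0))) -> 1
  row 18 [10010]: (NOT 0 IMPLIES (1 AND (NOT 1 IMPLIES 0))) -> 1
  row 19 [10011]: (NOT 1 IMPLIES (1 AND (NOT 1 IMPLIES 0))) -> 1
  row 20 [10100]: (NOT 0 IMPLIES (0 AND (NOT 1 IMPLIES 0))) -> 0
  row 21 [10101]: (NOT 1 IMPLIES (0 AND (NOT 1 IMPLIES 0))) -> 1
  row 22 [10110]: (NOT 0 IMPLIES (1 AND (NOT 1 IMPLIES 0))) -> 1
  row 23 [10111]: (NOT 1 IMPLIES (1 AND (NOT 1 IMPLIES 0))) -> 1
  row 24 [11000]: (NOT 0 IMPLIES (0 AND (NOT 1 IMPLIES 1))) -> 0
  row 25 [11001]: (NOT 1 IMPLIES (0 AND (NOT 1 IMPLIES 1))) -> 1
  row 26 [11010]: (NOT 0 IMPLIES (1 AND (NOT 1 IMPLIES 1))) -> 1
  row 27 [11011]: (NOT 1 IMPLIES (1 AND (NOT 1 IMPLIES 1))) -> 1
  row 28 [11100]: (NOT 0 IMPLIES (0 AND (NOT 1 IMPLIES 1))) -> 0
  row 29 [11101]: (NOT 1 IMPLIES (0 AND (NOT 1 IMPLIES 1))) -> 1
  row 30 [11110]: (NOT 0 IMPLIES (1 AND (NOT 1 IMPLIES 1))) -> 1
  row 31 [11111]: (NOT 1 IMPLIES (1 AND (NOT 1 IMPLIES 1))) -> 1
Full result column, 4 rows per line (a,b,c fixed per line; d,e runs 00..11 left to right):
  rows 0-3 [a,b,c=000]: 0101  = hex 5
  rows 4-7 [a,b,c=001]: 0101  = hex 5
  rows 8-11 [a,b,c=010]: 0111  = hex 7
  rows 12-15 [a,b,c=011]: 0111  = hex 7
  rows 16-19 [a,b,c=100]: 0111  = hex 7
  rows 20-23 [a,b,c=101]: 0111  = hex 7
  rows 24-27 [a,b,c=110]: 0111  = hex 7
  rows 28-31 [a,b,c=111]: 0111  = hex 7
Output column (row 0 .. row 31) = 01010101011101110111011101110111
Output column grouped in 4s = 0101 0101 0111 0111 0111 0111 0111 0111 = 0x55777777
Convert to decimal digit by digit (value = value*16 + digit):
  5 -> 5
  5*16 + 5 = 85
  85*16 + 7 = 1367
  1367*16 + 7 = 21879
  21879*16 + 7 = 350071
  350071*16 + 7 = 5601143
  5601143*16 + 7 = 89618295
  89618295*16 + 7 = 1433892727
Decimal = 1433892727

1433892727


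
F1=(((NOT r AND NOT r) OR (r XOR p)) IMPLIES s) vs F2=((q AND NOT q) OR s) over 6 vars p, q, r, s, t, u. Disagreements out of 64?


F1 = (((NOT r AND NOT r) OR (r XOR p)) IMPLIES s)
F2 = ((q AND NOT q) OR s)
Evaluate both on each of 64 rows (bits = p,q,r,s,t,u):
  row 0 [000000]: F1=0 F2=0 -> 0
  row 1 [000001]: F1=0 F2=0 -> 0
  row 2 [000010]: F1=0 F2=0 -> 0
  row 3 [000011]: F1=0 F2=0 -> 0
  row 4 [000100]: F1=1 F2=1 -> 0
  (every remaining row is evaluated the same way; all 64 results are listed next)
Full result column, 8 rows per line (p,q,r fixed per line; s,t,u runs 000..111 left to right):
  rows 0-7 [p,q,r=000]: 00000000  (ones: 0)
  rows 8-15 [p,q,r=001]: 00000000  (ones: 0)
  rows 16-23 [p,q,r=010]: 00000000  (ones: 0)
  rows 24-31 [p,q,r=011]: 00000000  (ones: 0)
  rows 32-39 [p,q,r=100]: 00000000  (ones: 0)
  rows 40-47 [p,q,r=101]: 11110000  (ones: 4)
  rows 48-55 [p,q,r=110]: 00000000  (ones: 0)
  rows 56-63 [p,q,r=111]: 11110000  (ones: 4)
Disagreements = 0+0+0+0+0+4+0+4 = 8

8


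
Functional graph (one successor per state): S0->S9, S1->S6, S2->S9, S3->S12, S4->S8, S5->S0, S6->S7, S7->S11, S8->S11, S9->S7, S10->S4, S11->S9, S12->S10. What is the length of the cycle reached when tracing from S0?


Trace from S0 until a state repeats:
  S0 -> S9 -> S7 -> S11 -> S9
S9 first seen at step 1, revisited at step 4.
Cycle length = 4 - 1 = 3

3


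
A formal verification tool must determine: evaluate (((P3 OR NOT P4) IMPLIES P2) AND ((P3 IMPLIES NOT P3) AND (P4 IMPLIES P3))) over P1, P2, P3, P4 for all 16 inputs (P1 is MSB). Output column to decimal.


Formula: (((P3 OR NOT P4) IMPLIES P2) AND ((P3 IMPLIES NOT P3) AND (P4 IMPLIES P3))) over P1, P2, P3, P4 (16 rows)
Evaluate each row (bits = P1,P2,P3,P4, MSB first):
  row 0 [0000]: (((0 OR NOT 0) IMPLIES 0) AND ((0 IMPLIES NOT 0) AND (0 IMPLIES 0))) -> 0
  row 1 [0001]: (((0 OR NOT 1) IMPLIES 0) AND ((0 IMPLIES NOT 0) AND (1 IMPLIES 0))) -> 0
  row 2 [0010]: (((1 OR NOT 0) IMPLIES 0) AND ((1 IMPLIES NOT 1) AND (0 IMPLIES 1))) -> 0
  row 3 [0011]: (((1 OR NOT 1) IMPLIES 0) AND ((1 IMPLIES NOT 1) AND (1 IMPLIES 1))) -> 0
  row 4 [0100]: (((0 OR NOT 0) IMPLIES 1) AND ((0 IMPLIES NOT 0) AND (0 IMPLIES 0))) -> 1
  row 5 [0101]: (((0 OR NOT 1) IMPLIES 1) AND ((0 IMPLIES NOT 0) AND (1 IMPLIES 0))) -> 0
  row 6 [0110]: (((1 OR NOT 0) IMPLIES 1) AND ((1 IMPLIES NOT 1) AND (0 IMPLIES 1))) -> 0
  row 7 [0111]: (((1 OR NOT 1) IMPLIES 1) AND ((1 IMPLIES NOT 1) AND (1 IMPLIES 1))) -> 0
  row 8 [1000]: (((0 OR NOT 0) IMPLIES 0) AND ((0 IMPLIES NOT 0) AND (0 IMPLIES 0))) -> 0
  row 9 [1001]: (((0 OR NOT 1) IMPLIES 0) AND ((0 IMPLIES NOT 0) AND (1 IMPLIES 0))) -> 0
  row 10 [1010]: (((1 OR NOT 0) IMPLIES 0) AND ((1 IMPLIES NOT 1) AND (0 IMPLIES 1))) -> 0
  row 11 [1011]: (((1 OR NOT 1) IMPLIES 0) AND ((1 IMPLIES NOT 1) AND (1 IMPLIES 1))) -> 0
  row 12 [1100]: (((0 OR NOT 0) IMPLIES 1) AND ((0 IMPLIES NOT 0) AND (0 IMPLIES 0))) -> 1
  row 13 [1101]: (((0 OR NOT 1) IMPLIES 1) AND ((0 IMPLIES NOT 0) AND (1 IMPLIES 0))) -> 0
  row 14 [1110]: (((1 OR NOT 0) IMPLIES 1) AND ((1 IMPLIES NOT 1) AND (0 IMPLIES 1))) -> 0
  row 15 [1111]: (((1 OR NOT 1) IMPLIES 1) AND ((1 IMPLIES NOT 1) AND (1 IMPLIES 1))) -> 0
Full result column, 4 rows per line (P1,P2 fixed per line; P3,P4 runs 00..11 left to right):
  rows 0-3 [P1,P2=00]: 0000  = hex 0
  rows 4-7 [P1,P2=01]: 1000  = hex 8
  rows 8-11 [P1,P2=10]: 0000  = hex 0
  rows 12-15 [P1,P2=11]: 1000  = hex 8
Output column (row 0 .. row 15) = 0000100000001000
Output column grouped in 4s = 0000 1000 0000 1000 = 0x0808
Convert to decimal digit by digit (value = value*16 + digit):
  0 -> 0
  0*16 + 8 = 8
  8*16 + 0 = 128
  128*16 + 8 = 2056
Decimal = 2056

2056


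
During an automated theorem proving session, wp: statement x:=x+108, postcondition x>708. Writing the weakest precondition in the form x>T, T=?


Formula: wp(x:=E, P) = P[E/x] (substitute E for x in postcondition)
Step 1: Postcondition: x>708
Step 2: Substitute x+108 for x: x+108>708
Step 3: Solve for x: x > 708-108 = 600

600


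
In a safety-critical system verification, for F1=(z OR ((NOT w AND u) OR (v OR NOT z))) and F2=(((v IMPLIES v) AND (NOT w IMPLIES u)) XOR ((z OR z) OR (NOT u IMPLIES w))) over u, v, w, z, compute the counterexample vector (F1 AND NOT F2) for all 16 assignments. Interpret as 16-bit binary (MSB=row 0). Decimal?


F1 = (z OR ((NOT w AND u) OR (v OR NOT z)))
F2 = (((v IMPLIES v) AND (NOT w IMPLIES u)) XOR ((z OR z) OR (NOT u IMPLIES w)))
Counterexample to F1=>F2 is where F1=1 and F2=0.
Evaluate each row (bits = u,v,w,z, MSB first):
  row 0 [0000]: F1=1 F2=0 -> F1&~F2 -> 1
  row 1 [0001]: F1=1 F2=1 -> F1&~F2 -> 0
  row 2 [0010]: F1=1 F2=0 -> F1&~F2 -> 1
  row 3 [0011]: F1=1 F2=0 -> F1&~F2 -> 1
  row 4 [0100]: F1=1 F2=0 -> F1&~F2 -> 1
  row 5 [0101]: F1=1 F2=1 -> F1&~F2 -> 0
  row 6 [0110]: F1=1 F2=0 -> F1&~F2 -> 1
  row 7 [0111]: F1=1 F2=0 -> F1&~F2 -> 1
  row 8 [1000]: F1=1 F2=0 -> F1&~F2 -> 1
  row 9 [1001]: F1=1 F2=0 -> F1&~F2 -> 1
  row 10 [1010]: F1=1 F2=0 -> F1&~F2 -> 1
  row 11 [1011]: F1=1 F2=0 -> F1&~F2 -> 1
  row 12 [1100]: F1=1 F2=0 -> F1&~F2 -> 1
  row 13 [1101]: F1=1 F2=0 -> F1&~F2 -> 1
  row 14 [1110]: F1=1 F2=0 -> F1&~F2 -> 1
  row 15 [1111]: F1=1 F2=0 -> F1&~F2 -> 1
Full result column, 4 rows per line (u,v fixed per line; w,z runs 00..11 left to right):
  rows 0-3 [u,v=00]: 1011  = hex B
  rows 4-7 [u,v=01]: 1011  = hex B
  rows 8-11 [u,v=10]: 1111  = hex F
  rows 12-15 [u,v=11]: 1111  = hex F
Counterexample vector (row 0 .. row 15) = 1011101111111111
Output column grouped in 4s = 1011 1011 1111 1111 = 0xBBFF
Convert to decimal digit by digit (value = value*16 + digit):
  B -> 11
  11*16 + 11 (B) = 187
  187*16 + 15 (F) = 3007
  3007*16 + 15 (F) = 48127
Decimal = 48127

48127


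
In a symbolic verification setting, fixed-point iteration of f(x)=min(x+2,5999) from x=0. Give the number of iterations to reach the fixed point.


Step 1: x=0, cap=5999, increment=2
Step 2: x grows by 2 each step until capped at 5999; fixed point is x=5999
Step 3: iterations = ceil(5999/2) = 3000

3000


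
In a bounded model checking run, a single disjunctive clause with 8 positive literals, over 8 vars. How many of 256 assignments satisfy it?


Step 1: Total=2^8=256
Step 2: Unsat when all 8 false: 2^0=1
Step 3: Sat=256-1=255

255


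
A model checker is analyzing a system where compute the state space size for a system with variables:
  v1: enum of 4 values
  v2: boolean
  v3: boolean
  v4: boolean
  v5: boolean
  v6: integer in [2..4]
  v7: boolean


State space = product of domain sizes of all variables.
Domain sizes:
  v1 (enum of 4 values): 4
  v2 (boolean): 2
  v3 (boolean): 2
  v4 (boolean): 2
  v5 (boolean): 2
  v6 (integer in [2..4]): 3
  v7 (boolean): 2
Product = 4 * 2 * 2 * 2 * 2 * 3 * 2 = 384

384


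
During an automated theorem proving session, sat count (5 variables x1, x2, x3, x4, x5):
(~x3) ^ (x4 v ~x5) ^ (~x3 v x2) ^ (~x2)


CNF with 4 clauses over 5 vars (32 assignments).
An assignment satisfies CNF iff every clause has >=1 true literal.
Check each row (bits = x1,x2,x3,x4,x5; clause T/F shown):
  row 0 [00000]: clauses=TTTT -> 1
  row 1 [00001]: clauses=TFTT -> 0
  row 2 [00010]: clauses=TTTT -> 1
  row 3 [00011]: clauses=TTTT -> 1
  row 4 [00100]: clauses=FTFT -> 0
  row 5 [00101]: clauses=FFFT -> 0
  row 6 [00110]: clauses=FTFT -> 0
  row 7 [00111]: clauses=FTFT -> 0
  row 8 [01000]: clauses=TTTF -> 0
  row 9 [01001]: clauses=TFTF -> 0
  row 10 [01010]: clauses=TTTF -> 0
  row 11 [01011]: clauses=TTTF -> 0
  row 12 [01100]: clauses=FTTF -> 0
  row 13 [01101]: clauses=FFTF -> 0
  row 14 [01110]: clauses=FTTF -> 0
  row 15 [01111]: clauses=FTTF -> 0
  row 16 [10000]: clauses=TTTT -> 1
  row 17 [10001]: clauses=TFTT -> 0
  row 18 [10010]: clauses=TTTT -> 1
  row 19 [10011]: clauses=TTTT -> 1
  row 20 [10100]: clauses=FTFT -> 0
  row 21 [10101]: clauses=FFFT -> 0
  row 22 [10110]: clauses=FTFT -> 0
  row 23 [10111]: clauses=FTFT -> 0
  row 24 [11000]: clauses=TTTF -> 0
  row 25 [11001]: clauses=TFTF -> 0
  row 26 [11010]: clauses=TTTF -> 0
  row 27 [11011]: clauses=TTTF -> 0
  row 28 [11100]: clauses=FTTF -> 0
  row 29 [11101]: clauses=FFTF -> 0
  row 30 [11110]: clauses=FTTF -> 0
  row 31 [11111]: clauses=FTTF -> 0
Full result column, 8 rows per line (x1,x2 fixed per line; x3,x4,x5 runs 000..111 left to right):
  rows 0-7 [x1,x2=00]: 10110000  (ones: 3)
  rows 8-15 [x1,x2=01]: 00000000  (ones: 0)
  rows 16-23 [x1,x2=10]: 10110000  (ones: 3)
  rows 24-31 [x1,x2=11]: 00000000  (ones: 0)
Satisfying assignments = 3+0+3+0 = 6

6


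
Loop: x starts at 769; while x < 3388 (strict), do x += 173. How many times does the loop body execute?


Step 1: x goes from 769 toward 3388 by 173; the body runs while x<3388, so iterations = ceil((bound-start)/step)
Step 2: Distance=2619
Step 3: ceil(2619/173)=16

16


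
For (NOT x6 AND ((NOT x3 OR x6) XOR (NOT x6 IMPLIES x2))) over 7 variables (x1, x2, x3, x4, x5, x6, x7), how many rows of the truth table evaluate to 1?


Formula: (NOT x6 AND ((NOT x3 OR x6) XOR (NOT x6 IMPLIES x2))) over 7 vars (128 rows)
Evaluate each row (x1, x2, x3, x4, x5, x6, x7 as bits, MSB first):
  row 0 [0000000]: (NOT 0 AND ((NOT 0 OR 0) XOR (NOT 0 IMPLIES 0))) -> 1
  row 1 [0000001]: (NOT 0 AND ((NOT 0 OR 0) XOR (NOT 0 IMPLIES 0))) -> 1
  row 2 [0000010]: (NOT 1 AND ((NOT 0 OR 1) XOR (NOT 1 IMPLIES 0))) -> 0
  row 3 [0000011]: (NOT 1 AND ((NOT 0 OR 1) XOR (NOT 1 IMPLIES 0))) -> 0
  row 4 [0000100]: (NOT 0 AND ((NOT 0 OR 0) XOR (NOT 0 IMPLIES 0))) -> 1
  (every remaining row is evaluated the same way; all 128 results are listed next)
Full result column, 8 rows per line (x1,x2,x3,x4 fixed per line; x5,x6,x7 runs 000..111 left to right):
  rows 0-7 [x1,x2,x3,x4=0000]: 11001100  (ones: 4)
  rows 8-15 [x1,x2,x3,x4=0001]: 11001100  (ones: 4)
  rows 16-23 [x1,x2,x3,x4=0010]: 00000000  (ones: 0)
  rows 24-31 [x1,x2,x3,x4=0011]: 00000000  (ones: 0)
  rows 32-39 [x1,x2,x3,x4=0100]: 00000000  (ones: 0)
  rows 40-47 [x1,x2,x3,x4=0101]: 00000000  (ones: 0)
  rows 48-55 [x1,x2,x3,x4=0110]: 11001100  (ones: 4)
  rows 56-63 [x1,x2,x3,x4=0111]: 11001100  (ones: 4)
  rows 64-71 [x1,x2,x3,x4=1000]: 11001100  (ones: 4)
  rows 72-79 [x1,x2,x3,x4=1001]: 11001100  (ones: 4)
  rows 80-87 [x1,x2,x3,x4=1010]: 00000000  (ones: 0)
  rows 88-95 [x1,x2,x3,x4=1011]: 00000000  (ones: 0)
  rows 96-103 [x1,x2,x3,x4=1100]: 00000000  (ones: 0)
  rows 104-111 [x1,x2,x3,x4=1101]: 00000000  (ones: 0)
  rows 112-119 [x1,x2,x3,x4=1110]: 11001100  (ones: 4)
  rows 120-127 [x1,x2,x3,x4=1111]: 11001100  (ones: 4)
Count of 1-rows = 4+4+0+0+0+0+4+4+4+4+0+0+0+0+4+4 = 32

32


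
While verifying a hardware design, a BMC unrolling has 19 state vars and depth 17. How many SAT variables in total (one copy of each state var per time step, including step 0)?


BMC unrolls to depth k, creating one copy of each state var for steps 0..k.
Step count = 17 + 1 = 18 (steps 0 through 17)
Vars per step = 19
Total = 19 * 18 = 342

342


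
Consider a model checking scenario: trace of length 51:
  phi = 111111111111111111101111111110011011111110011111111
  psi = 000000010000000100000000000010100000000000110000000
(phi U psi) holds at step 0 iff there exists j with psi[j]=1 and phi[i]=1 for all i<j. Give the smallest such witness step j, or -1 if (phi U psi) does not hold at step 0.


(phi U psi) at 0: need smallest j with psi[j]=1 and phi[i]=1 for all i in [0,j).
Scan from step 0:
  step 0: phi=1, psi=0 -> continue
  step 1: phi=1, psi=0 -> continue
  step 2: phi=1, psi=0 -> continue
  step 3: phi=1, psi=0 -> continue
  step 7: psi=1 and phi held for [0,7) -> witness found
Witness step = 7

7


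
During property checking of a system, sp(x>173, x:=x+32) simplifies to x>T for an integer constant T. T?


Formula: sp(P, x:=E) = exists old_x. (x = E[old_x/x]) AND P[old_x/x] (old_x is the value of x before the assignment; eliminate old_x by solving x = E[old_x/x] for old_x)
Step 1: Precondition P: x>173, i.e. old_x > 173
Step 2: Assignment gives x = old_x + 32, so old_x = x - 32
Step 3: Substitute into P: x - 32 > 173
Step 4: Simplify: x > 173+32 = 205

205


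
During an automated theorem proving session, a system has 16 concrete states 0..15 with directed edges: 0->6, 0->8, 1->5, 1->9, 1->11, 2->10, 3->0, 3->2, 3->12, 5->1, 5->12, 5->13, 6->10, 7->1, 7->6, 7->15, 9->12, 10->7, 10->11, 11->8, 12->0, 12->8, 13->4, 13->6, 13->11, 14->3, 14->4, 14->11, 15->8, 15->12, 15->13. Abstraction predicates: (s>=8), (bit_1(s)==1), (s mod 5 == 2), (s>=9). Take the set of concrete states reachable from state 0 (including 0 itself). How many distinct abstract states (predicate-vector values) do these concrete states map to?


BFS from 0:
Concrete reachable: {0, 1, 4, 5, 6, 7, 8, 9, 10, 11, 12, 13, 15}
Abstract via predicates (s>=8), (bit_1(s)==1), (s mod 5 == 2), (s>=9):
  (0,0,0,0) <- {0, 1, 4, 5}
  (0,1,0,0) <- {6}
  (0,1,1,0) <- {7}
  (1,0,0,0) <- {8}
  (1,0,0,1) <- {9, 13}
  (1,0,1,1) <- {12}
  (1,1,0,1) <- {10, 11, 15}
Distinct abstract states = 7

7


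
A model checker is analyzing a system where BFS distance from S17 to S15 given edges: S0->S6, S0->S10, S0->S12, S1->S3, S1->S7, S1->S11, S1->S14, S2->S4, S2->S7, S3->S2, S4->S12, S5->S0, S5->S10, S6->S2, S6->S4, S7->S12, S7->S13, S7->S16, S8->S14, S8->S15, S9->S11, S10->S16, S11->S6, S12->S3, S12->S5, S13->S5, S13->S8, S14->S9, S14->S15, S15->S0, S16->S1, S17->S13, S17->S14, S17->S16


BFS layer-by-layer from S17:
  dist 0: {S17}
  dist 1: {S13, S14, S16}
  dist 2: {S1, S5, S8, S9, S15}
  -> S15 reached at distance 2
Shortest path length = 2

2


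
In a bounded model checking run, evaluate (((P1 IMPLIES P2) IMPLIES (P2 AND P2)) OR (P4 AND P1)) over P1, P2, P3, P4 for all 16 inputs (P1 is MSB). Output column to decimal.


Formula: (((P1 IMPLIES P2) IMPLIES (P2 AND P2)) OR (P4 AND P1)) over P1, P2, P3, P4 (16 rows)
Evaluate each row (bits = P1,P2,P3,P4, MSB first):
  row 0 [0000]: (((0 IMPLIES 0) IMPLIES (0 AND 0)) OR (0 AND 0)) -> 0
  row 1 [0001]: (((0 IMPLIES 0) IMPLIES (0 AND 0)) OR (1 AND 0)) -> 0
  row 2 [0010]: (((0 IMPLIES 0) IMPLIES (0 AND 0)) OR (0 AND 0)) -> 0
  row 3 [0011]: (((0 IMPLIES 0) IMPLIES (0 AND 0)) OR (1 AND 0)) -> 0
  row 4 [0100]: (((0 IMPLIES 1) IMPLIES (1 AND 1)) OR (0 AND 0)) -> 1
  row 5 [0101]: (((0 IMPLIES 1) IMPLIES (1 AND 1)) OR (1 AND 0)) -> 1
  row 6 [0110]: (((0 IMPLIES 1) IMPLIES (1 AND 1)) OR (0 AND 0)) -> 1
  row 7 [0111]: (((0 IMPLIES 1) IMPLIES (1 AND 1)) OR (1 AND 0)) -> 1
  row 8 [1000]: (((1 IMPLIES 0) IMPLIES (0 AND 0)) OR (0 AND 1)) -> 1
  row 9 [1001]: (((1 IMPLIES 0) IMPLIES (0 AND 0)) OR (1 AND 1)) -> 1
  row 10 [1010]: (((1 IMPLIES 0) IMPLIES (0 AND 0)) OR (0 AND 1)) -> 1
  row 11 [1011]: (((1 IMPLIES 0) IMPLIES (0 AND 0)) OR (1 AND 1)) -> 1
  row 12 [1100]: (((1 IMPLIES 1) IMPLIES (1 AND 1)) OR (0 AND 1)) -> 1
  row 13 [1101]: (((1 IMPLIES 1) IMPLIES (1 AND 1)) OR (1 AND 1)) -> 1
  row 14 [1110]: (((1 IMPLIES 1) IMPLIES (1 AND 1)) OR (0 AND 1)) -> 1
  row 15 [1111]: (((1 IMPLIES 1) IMPLIES (1 AND 1)) OR (1 AND 1)) -> 1
Full result column, 4 rows per line (P1,P2 fixed per line; P3,P4 runs 00..11 left to right):
  rows 0-3 [P1,P2=00]: 0000  = hex 0
  rows 4-7 [P1,P2=01]: 1111  = hex F
  rows 8-11 [P1,P2=10]: 1111  = hex F
  rows 12-15 [P1,P2=11]: 1111  = hex F
Output column (row 0 .. row 15) = 0000111111111111
Output column grouped in 4s = 0000 1111 1111 1111 = 0x0FFF
Convert to decimal digit by digit (value = value*16 + digit):
  0 -> 0
  0*16 + 15 (F) = 15
  15*16 + 15 (F) = 255
  255*16 + 15 (F) = 4095
Decimal = 4095

4095


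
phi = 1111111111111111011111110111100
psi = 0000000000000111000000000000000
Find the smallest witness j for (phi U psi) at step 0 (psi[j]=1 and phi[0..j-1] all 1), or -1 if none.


(phi U psi) at 0: need smallest j with psi[j]=1 and phi[i]=1 for all i in [0,j).
Scan from step 0:
  step 0: phi=1, psi=0 -> continue
  step 1: phi=1, psi=0 -> continue
  step 2: phi=1, psi=0 -> continue
  step 3: phi=1, psi=0 -> continue
  step 13: psi=1 and phi held for [0,13) -> witness found
Witness step = 13

13


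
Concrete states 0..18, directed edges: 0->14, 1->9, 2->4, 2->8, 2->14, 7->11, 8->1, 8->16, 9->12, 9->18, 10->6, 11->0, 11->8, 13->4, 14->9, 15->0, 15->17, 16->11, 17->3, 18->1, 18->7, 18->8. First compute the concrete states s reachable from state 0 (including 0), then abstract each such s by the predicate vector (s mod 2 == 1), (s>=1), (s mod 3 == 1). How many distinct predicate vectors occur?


BFS from 0:
Concrete reachable: {0, 1, 7, 8, 9, 11, 12, 14, 16, 18}
Abstract via predicates (s mod 2 == 1), (s>=1), (s mod 3 == 1):
  (0,0,0) <- {0}
  (0,1,0) <- {8, 12, 14, 18}
  (0,1,1) <- {16}
  (1,1,0) <- {9, 11}
  (1,1,1) <- {1, 7}
Distinct abstract states = 5

5


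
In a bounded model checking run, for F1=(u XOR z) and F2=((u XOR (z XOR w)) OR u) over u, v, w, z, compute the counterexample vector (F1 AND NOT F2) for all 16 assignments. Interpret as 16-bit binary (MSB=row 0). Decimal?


F1 = (u XOR z)
F2 = ((u XOR (z XOR w)) OR u)
Counterexample to F1=>F2 is where F1=1 and F2=0.
Evaluate each row (bits = u,v,w,z, MSB first):
  row 0 [0000]: F1=0 F2=0 -> F1&~F2 -> 0
  row 1 [0001]: F1=1 F2=1 -> F1&~F2 -> 0
  row 2 [0010]: F1=0 F2=1 -> F1&~F2 -> 0
  row 3 [0011]: F1=1 F2=0 -> F1&~F2 -> 1
  row 4 [0100]: F1=0 F2=0 -> F1&~F2 -> 0
  row 5 [0101]: F1=1 F2=1 -> F1&~F2 -> 0
  row 6 [0110]: F1=0 F2=1 -> F1&~F2 -> 0
  row 7 [0111]: F1=1 F2=0 -> F1&~F2 -> 1
  row 8 [1000]: F1=1 F2=1 -> F1&~F2 -> 0
  row 9 [1001]: F1=0 F2=1 -> F1&~F2 -> 0
  row 10 [1010]: F1=1 F2=1 -> F1&~F2 -> 0
  row 11 [1011]: F1=0 F2=1 -> F1&~F2 -> 0
  row 12 [1100]: F1=1 F2=1 -> F1&~F2 -> 0
  row 13 [1101]: F1=0 F2=1 -> F1&~F2 -> 0
  row 14 [1110]: F1=1 F2=1 -> F1&~F2 -> 0
  row 15 [1111]: F1=0 F2=1 -> F1&~F2 -> 0
Full result column, 4 rows per line (u,v fixed per line; w,z runs 00..11 left to right):
  rows 0-3 [u,v=00]: 0001  = hex 1
  rows 4-7 [u,v=01]: 0001  = hex 1
  rows 8-11 [u,v=10]: 0000  = hex 0
  rows 12-15 [u,v=11]: 0000  = hex 0
Counterexample vector (row 0 .. row 15) = 0001000100000000
Output column grouped in 4s = 0001 0001 0000 0000 = 0x1100
Convert to decimal digit by digit (value = value*16 + digit):
  1 -> 1
  1*16 + 1 = 17
  17*16 + 0 = 272
  272*16 + 0 = 4352
Decimal = 4352

4352


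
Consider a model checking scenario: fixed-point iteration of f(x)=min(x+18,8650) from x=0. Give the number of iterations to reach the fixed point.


Step 1: x=0, cap=8650, increment=18
Step 2: x grows by 18 each step until capped at 8650; fixed point is x=8650
Step 3: iterations = ceil(8650/18) = 481

481


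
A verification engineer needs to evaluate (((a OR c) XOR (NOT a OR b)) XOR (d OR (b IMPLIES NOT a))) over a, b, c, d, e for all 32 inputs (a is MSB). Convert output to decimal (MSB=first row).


Formula: (((a OR c) XOR (NOT a OR b)) XOR (d OR (b IMPLIES NOT a))) over a, b, c, d, e (32 rows)
Evaluate each row (bits = a,b,c,d,e, MSB first):
  row 0 [00000]: (((0 OR 0) XOR (NOT 0 OR 0)) XOR (0 OR (0 IMPLIES NOT 0))) -> 0
  row 1 [00001]: (((0 OR 0) XOR (NOT 0 OR 0)) XOR (0 OR (0 IMPLIES NOT 0))) -> 0
  row 2 [00010]: (((0 OR 0) XOR (NOT 0 OR 0)) XOR (1 OR (0 IMPLIES NOT 0))) -> 0
  row 3 [00011]: (((0 OR 0) XOR (NOT 0 OR 0)) XOR (1 OR (0 IMPLIES NOT 0))) -> 0
  row 4 [00100]: (((0 OR 1) XOR (NOT 0 OR 0)) XOR (0 OR (0 IMPLIES NOT 0))) -> 1
  row 5 [00101]: (((0 OR 1) XOR (NOT 0 OR 0)) XOR (0 OR (0 IMPLIES NOT 0))) -> 1
  row 6 [00110]: (((0 OR 1) XOR (NOT 0 OR 0)) XOR (1 OR (0 IMPLIES NOT 0))) -> 1
  row 7 [00111]: (((0 OR 1) XOR (NOT 0 OR 0)) XOR (1 OR (0 IMPLIES NOT 0))) -> 1
  row 8 [01000]: (((0 OR 0) XOR (NOT 0 OR 1)) XOR (0 OR (1 IMPLIES NOT 0))) -> 0
  row 9 [01001]: (((0 OR 0) XOR (NOT 0 OR 1)) XOR (0 OR (1 IMPLIES NOT 0))) -> 0
  row 10 [01010]: (((0 OR 0) XOR (NOT 0 OR 1)) XOR (1 OR (1 IMPLIES NOT 0))) -> 0
  row 11 [01011]: (((0 OR 0) XOR (NOT 0 OR 1)) XOR (1 OR (1 IMPLIES NOT 0))) -> 0
  row 12 [01100]: (((0 OR 1) XOR (NOT 0 OR 1)) XOR (0 OR (1 IMPLIES NOT 0))) -> 1
  row 13 [01101]: (((0 OR 1) XOR (NOT 0 OR 1)) XOR (0 OR (1 IMPLIES NOT 0))) -> 1
  row 14 [01110]: (((0 OR 1) XOR (NOT 0 OR 1)) XOR (1 OR (1 IMPLIES NOT 0))) -> 1
  row 15 [01111]: (((0 OR 1) XOR (NOT 0 OR 1)) XOR (1 OR (1 IMPLIES NOT 0))) -> 1
  row 16 [10000]: (((1 OR 0) XOR (NOT 1 OR 0)) XOR (0 OR (0 IMPLIES NOT 1))) -> 0
  row 17 [10001]: (((1 OR 0) XOR (NOT 1 OR 0)) XOR (0 OR (0 IMPLIES NOT 1))) -> 0
  row 18 [10010]: (((1 OR 0) XOR (NOT 1 OR 0)) XOR (1 OR (0 IMPLIES NOT 1))) -> 0
  row 19 [10011]: (((1 OR 0) XOR (NOT 1 OR 0)) XOR (1 OR (0 IMPLIES NOT 1))) -> 0
  row 20 [10100]: (((1 OR 1) XOR (NOT 1 OR 0)) XOR (0 OR (0 IMPLIES NOT 1))) -> 0
  row 21 [10101]: (((1 OR 1) XOR (NOT 1 OR 0)) XOR (0 OR (0 IMPLIES NOT 1))) -> 0
  row 22 [10110]: (((1 OR 1) XOR (NOT 1 OR 0)) XOR (1 OR (0 IMPLIES NOT 1))) -> 0
  row 23 [10111]: (((1 OR 1) XOR (NOT 1 OR 0)) XOR (1 OR (0 IMPLIES NOT 1))) -> 0
  row 24 [11000]: (((1 OR 0) XOR (NOT 1 OR 1)) XOR (0 OR (1 IMPLIES NOT 1))) -> 0
  row 25 [11001]: (((1 OR 0) XOR (NOT 1 OR 1)) XOR (0 OR (1 IMPLIES NOT 1))) -> 0
  row 26 [11010]: (((1 OR 0) XOR (NOT 1 OR 1)) XOR (1 OR (1 IMPLIES NOT 1))) -> 1
  row 27 [11011]: (((1 OR 0) XOR (NOT 1 OR 1)) XOR (1 OR (1 IMPLIES NOT 1))) -> 1
  row 28 [11100]: (((1 OR 1) XOR (NOT 1 OR 1)) XOR (0 OR (1 IMPLIES NOT 1))) -> 0
  row 29 [11101]: (((1 OR 1) XOR (NOT 1 OR 1)) XOR (0 OR (1 IMPLIES NOT 1))) -> 0
  row 30 [11110]: (((1 OR 1) XOR (NOT 1 OR 1)) XOR (1 OR (1 IMPLIES NOT 1))) -> 1
  row 31 [11111]: (((1 OR 1) XOR (NOT 1 OR 1)) XOR (1 OR (1 IMPLIES NOT 1))) -> 1
Full result column, 4 rows per line (a,b,c fixed per line; d,e runs 00..11 left to right):
  rows 0-3 [a,b,c=000]: 0000  = hex 0
  rows 4-7 [a,b,c=001]: 1111  = hex F
  rows 8-11 [a,b,c=010]: 0000  = hex 0
  rows 12-15 [a,b,c=011]: 1111  = hex F
  rows 16-19 [a,b,c=100]: 0000  = hex 0
  rows 20-23 [a,b,c=101]: 0000  = hex 0
  rows 24-27 [a,b,c=110]: 0011  = hex 3
  rows 28-31 [a,b,c=111]: 0011  = hex 3
Output column (row 0 .. row 31) = 00001111000011110000000000110011
Output column grouped in 4s = 0000 1111 0000 1111 0000 0000 0011 0011 = 0x0F0F0033
Convert to decimal digit by digit (value = value*16 + digit):
  0 -> 0
  0*16 + 15 (F) = 15
  15*16 + 0 = 240
  240*16 + 15 (F) = 3855
  3855*16 + 0 = 61680
  61680*16 + 0 = 986880
  986880*16 + 3 = 15790083
  15790083*16 + 3 = 252641331
Decimal = 252641331

252641331


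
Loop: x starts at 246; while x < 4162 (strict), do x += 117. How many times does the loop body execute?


Step 1: x goes from 246 toward 4162 by 117; the body runs while x<4162, so iterations = ceil((bound-start)/step)
Step 2: Distance=3916
Step 3: ceil(3916/117)=34

34


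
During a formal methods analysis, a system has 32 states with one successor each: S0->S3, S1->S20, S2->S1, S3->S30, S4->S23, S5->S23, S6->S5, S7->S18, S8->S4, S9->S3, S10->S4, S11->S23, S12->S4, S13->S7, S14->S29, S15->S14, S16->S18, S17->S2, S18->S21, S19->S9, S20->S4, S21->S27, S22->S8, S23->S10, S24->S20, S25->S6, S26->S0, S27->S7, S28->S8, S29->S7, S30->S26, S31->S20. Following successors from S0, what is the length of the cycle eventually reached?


Trace from S0 until a state repeats:
  S0 -> S3 -> S30 -> S26 -> S0
S0 first seen at step 0, revisited at step 4.
Cycle length = 4 - 0 = 4

4


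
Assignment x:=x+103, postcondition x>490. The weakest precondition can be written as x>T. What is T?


Formula: wp(x:=E, P) = P[E/x] (substitute E for x in postcondition)
Step 1: Postcondition: x>490
Step 2: Substitute x+103 for x: x+103>490
Step 3: Solve for x: x > 490-103 = 387

387


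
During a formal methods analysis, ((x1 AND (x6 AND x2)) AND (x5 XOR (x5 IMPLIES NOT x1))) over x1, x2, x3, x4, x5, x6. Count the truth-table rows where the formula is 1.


Formula: ((x1 AND (x6 AND x2)) AND (x5 XOR (x5 IMPLIES NOT x1))) over 6 vars (64 rows)
Evaluate each row (x1, x2, x3, x4, x5, x6 as bits, MSB first):
  row 0 [000000]: ((0 AND (0 AND 0)) AND (0 XOR (0 IMPLIES NOT 0))) -> 0
  row 1 [000001]: ((0 AND (1 AND 0)) AND (0 XOR (0 IMPLIES NOT 0))) -> 0
  row 2 [000010]: ((0 AND (0 AND 0)) AND (1 XOR (1 IMPLIES NOT 0))) -> 0
  row 3 [000011]: ((0 AND (1 AND 0)) AND (1 XOR (1 IMPLIES NOT 0))) -> 0
  row 4 [000100]: ((0 AND (0 AND 0)) AND (0 XOR (0 IMPLIES NOT 0))) -> 0
  (every remaining row is evaluated the same way; all 64 results are listed next)
Full result column, 8 rows per line (x1,x2,x3 fixed per line; x4,x5,x6 runs 000..111 left to right):
  rows 0-7 [x1,x2,x3=000]: 00000000  (ones: 0)
  rows 8-15 [x1,x2,x3=001]: 00000000  (ones: 0)
  rows 16-23 [x1,x2,x3=010]: 00000000  (ones: 0)
  rows 24-31 [x1,x2,x3=011]: 00000000  (ones: 0)
  rows 32-39 [x1,x2,x3=100]: 00000000  (ones: 0)
  rows 40-47 [x1,x2,x3=101]: 00000000  (ones: 0)
  rows 48-55 [x1,x2,x3=110]: 01010101  (ones: 4)
  rows 56-63 [x1,x2,x3=111]: 01010101  (ones: 4)
Count of 1-rows = 0+0+0+0+0+0+4+4 = 8

8


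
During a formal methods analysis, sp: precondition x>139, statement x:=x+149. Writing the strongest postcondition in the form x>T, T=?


Formula: sp(P, x:=E) = exists old_x. (x = E[old_x/x]) AND P[old_x/x] (old_x is the value of x before the assignment; eliminate old_x by solving x = E[old_x/x] for old_x)
Step 1: Precondition P: x>139, i.e. old_x > 139
Step 2: Assignment gives x = old_x + 149, so old_x = x - 149
Step 3: Substitute into P: x - 149 > 139
Step 4: Simplify: x > 139+149 = 288

288


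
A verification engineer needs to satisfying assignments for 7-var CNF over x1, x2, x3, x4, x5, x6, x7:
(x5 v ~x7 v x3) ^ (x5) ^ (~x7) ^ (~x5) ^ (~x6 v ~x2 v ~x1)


CNF with 5 clauses over 7 vars (128 assignments).
An assignment satisfies CNF iff every clause has >=1 true literal.
Check each row (bits = x1,x2,x3,x4,x5,x6,x7; clause T/F shown):
  row 0 [0000000]: clauses=TFTTT -> 0
  row 1 [0000001]: clauses=FFFTT -> 0
  row 2 [0000010]: clauses=TFTTT -> 0
  row 3 [0000011]: clauses=FFFTT -> 0
  row 4 [0000100]: clauses=TTTFT -> 0
  (every remaining row is evaluated the same way; all 128 results are listed next)
Full result column, 8 rows per line (x1,x2,x3,x4 fixed per line; x5,x6,x7 runs 000..111 left to right):
  rows 0-7 [x1,x2,x3,x4=0000]: 00000000  (ones: 0)
  rows 8-15 [x1,x2,x3,x4=0001]: 00000000  (ones: 0)
  rows 16-23 [x1,x2,x3,x4=0010]: 00000000  (ones: 0)
  rows 24-31 [x1,x2,x3,x4=0011]: 00000000  (ones: 0)
  rows 32-39 [x1,x2,x3,x4=0100]: 00000000  (ones: 0)
  rows 40-47 [x1,x2,x3,x4=0101]: 00000000  (ones: 0)
  rows 48-55 [x1,x2,x3,x4=0110]: 00000000  (ones: 0)
  rows 56-63 [x1,x2,x3,x4=0111]: 00000000  (ones: 0)
  rows 64-71 [x1,x2,x3,x4=1000]: 00000000  (ones: 0)
  rows 72-79 [x1,x2,x3,x4=1001]: 00000000  (ones: 0)
  rows 80-87 [x1,x2,x3,x4=1010]: 00000000  (ones: 0)
  rows 88-95 [x1,x2,x3,x4=1011]: 00000000  (ones: 0)
  rows 96-103 [x1,x2,x3,x4=1100]: 00000000  (ones: 0)
  rows 104-111 [x1,x2,x3,x4=1101]: 00000000  (ones: 0)
  rows 112-119 [x1,x2,x3,x4=1110]: 00000000  (ones: 0)
  rows 120-127 [x1,x2,x3,x4=1111]: 00000000  (ones: 0)
Satisfying assignments = 0+0+0+0+0+0+0+0+0+0+0+0+0+0+0+0 = 0

0


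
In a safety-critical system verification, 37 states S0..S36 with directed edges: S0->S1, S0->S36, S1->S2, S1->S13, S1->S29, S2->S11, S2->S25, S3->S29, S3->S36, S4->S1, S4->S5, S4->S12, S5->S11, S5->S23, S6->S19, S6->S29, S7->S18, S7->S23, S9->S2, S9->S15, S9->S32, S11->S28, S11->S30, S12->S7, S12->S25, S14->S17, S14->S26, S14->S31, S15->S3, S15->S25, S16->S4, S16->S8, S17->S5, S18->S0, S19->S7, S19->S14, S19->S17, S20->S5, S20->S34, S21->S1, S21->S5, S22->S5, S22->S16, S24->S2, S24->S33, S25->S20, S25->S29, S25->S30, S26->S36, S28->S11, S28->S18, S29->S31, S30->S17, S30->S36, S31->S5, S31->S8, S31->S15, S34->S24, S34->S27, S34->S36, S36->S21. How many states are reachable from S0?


BFS from S0:
  layer 0: {S0}
  layer 1: {S1, S36}
  layer 2: {S2, S13, S21, S29}
  layer 3: {S5, S11, S25, S31}
  layer 4: {S8, S15, S20, S23, S28, S30}
  layer 5: {S3, S17, S18, S34}
  layer 6: {S24, S27}
  layer 7: {S33}
Reachable set: {S0, S1, S2, S3, S5, S8, S11, S13, S15, S17, S18, S20, S21, S23, S24, S25, S27, S28, S29, S30, S31, S33, S34, S36}
Count = 24

24


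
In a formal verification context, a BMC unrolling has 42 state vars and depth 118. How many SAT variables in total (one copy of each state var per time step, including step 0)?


BMC unrolls to depth k, creating one copy of each state var for steps 0..k.
Step count = 118 + 1 = 119 (steps 0 through 118)
Vars per step = 42
Total = 42 * 119 = 4998

4998


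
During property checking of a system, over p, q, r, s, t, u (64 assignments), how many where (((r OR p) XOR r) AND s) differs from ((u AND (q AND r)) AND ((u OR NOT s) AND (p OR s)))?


F1 = (((r OR p) XOR r) AND s)
F2 = ((u AND (q AND r)) AND ((u OR NOT s) AND (p OR s)))
Evaluate both on each of 64 rows (bits = p,q,r,s,t,u):
  row 0 [000000]: F1=0 F2=0 -> 0
  row 1 [000001]: F1=0 F2=0 -> 0
  row 2 [000010]: F1=0 F2=0 -> 0
  row 3 [000011]: F1=0 F2=0 -> 0
  row 4 [000100]: F1=0 F2=0 -> 0
  (every remaining row is evaluated the same way; all 64 results are listed next)
Full result column, 8 rows per line (p,q,r fixed per line; s,t,u runs 000..111 left to right):
  rows 0-7 [p,q,r=000]: 00000000  (ones: 0)
  rows 8-15 [p,q,r=001]: 00000000  (ones: 0)
  rows 16-23 [p,q,r=010]: 00000000  (ones: 0)
  rows 24-31 [p,q,r=011]: 00000101  (ones: 2)
  rows 32-39 [p,q,r=100]: 00001111  (ones: 4)
  rows 40-47 [p,q,r=101]: 00000000  (ones: 0)
  rows 48-55 [p,q,r=110]: 00001111  (ones: 4)
  rows 56-63 [p,q,r=111]: 01010101  (ones: 4)
Disagreements = 0+0+0+2+4+0+4+4 = 14

14


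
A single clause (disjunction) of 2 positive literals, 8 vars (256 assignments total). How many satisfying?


Step 1: Total=2^8=256
Step 2: Unsat when all 2 false: 2^6=64
Step 3: Sat=256-64=192

192


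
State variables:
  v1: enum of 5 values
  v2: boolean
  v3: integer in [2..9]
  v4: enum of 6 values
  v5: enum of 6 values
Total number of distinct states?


State space = product of domain sizes of all variables.
Domain sizes:
  v1 (enum of 5 values): 5
  v2 (boolean): 2
  v3 (integer in [2..9]): 8
  v4 (enum of 6 values): 6
  v5 (enum of 6 values): 6
Product = 5 * 2 * 8 * 6 * 6 = 2880

2880


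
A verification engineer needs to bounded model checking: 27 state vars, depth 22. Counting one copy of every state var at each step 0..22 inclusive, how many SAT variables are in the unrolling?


BMC unrolls to depth k, creating one copy of each state var for steps 0..k.
Step count = 22 + 1 = 23 (steps 0 through 22)
Vars per step = 27
Total = 27 * 23 = 621

621


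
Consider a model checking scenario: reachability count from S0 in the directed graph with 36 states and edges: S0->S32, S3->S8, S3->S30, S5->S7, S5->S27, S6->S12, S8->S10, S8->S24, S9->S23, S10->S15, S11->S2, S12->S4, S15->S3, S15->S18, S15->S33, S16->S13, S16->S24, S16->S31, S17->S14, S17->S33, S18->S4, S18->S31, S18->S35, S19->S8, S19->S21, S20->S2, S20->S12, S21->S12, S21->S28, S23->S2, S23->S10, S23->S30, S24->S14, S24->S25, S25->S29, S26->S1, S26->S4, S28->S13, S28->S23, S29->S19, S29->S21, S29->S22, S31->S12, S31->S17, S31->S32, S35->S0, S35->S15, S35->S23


BFS from S0:
  layer 0: {S0}
  layer 1: {S32}
Reachable set: {S0, S32}
Count = 2

2


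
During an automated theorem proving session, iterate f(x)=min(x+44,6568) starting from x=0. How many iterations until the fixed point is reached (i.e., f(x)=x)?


Step 1: x=0, cap=6568, increment=44
Step 2: x grows by 44 each step until capped at 6568; fixed point is x=6568
Step 3: iterations = ceil(6568/44) = 150

150


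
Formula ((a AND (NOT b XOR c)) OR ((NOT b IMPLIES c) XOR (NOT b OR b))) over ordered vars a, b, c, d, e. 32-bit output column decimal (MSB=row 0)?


Formula: ((a AND (NOT b XOR c)) OR ((NOT b IMPLIES c) XOR (NOT b OR b))) over a, b, c, d, e (32 rows)
Evaluate each row (bits = a,b,c,d,e, MSB first):
  row 0 [00000]: ((0 AND (NOT 0 XOR 0)) OR ((NOT 0 IMPLIES 0) XOR (NOT 0 OR 0))) -> 1
  row 1 [00001]: ((0 AND (NOT 0 XOR 0)) OR ((NOT 0 IMPLIES 0) XOR (NOT 0 OR 0))) -> 1
  row 2 [00010]: ((0 AND (NOT 0 XOR 0)) OR ((NOT 0 IMPLIES 0) XOR (NOT 0 OR 0))) -> 1
  row 3 [00011]: ((0 AND (NOT 0 XOR 0)) OR ((NOT 0 IMPLIES 0) XOR (NOT 0 OR 0))) -> 1
  row 4 [00100]: ((0 AND (NOT 0 XOR 1)) OR ((NOT 0 IMPLIES 1) XOR (NOT 0 OR 0))) -> 0
  row 5 [00101]: ((0 AND (NOT 0 XOR 1)) OR ((NOT 0 IMPLIES 1) XOR (NOT 0 OR 0))) -> 0
  row 6 [00110]: ((0 AND (NOT 0 XOR 1)) OR ((NOT 0 IMPLIES 1) XOR (NOT 0 OR 0))) -> 0
  row 7 [00111]: ((0 AND (NOT 0 XOR 1)) OR ((NOT 0 IMPLIES 1) XOR (NOT 0 OR 0))) -> 0
  row 8 [01000]: ((0 AND (NOT 1 XOR 0)) OR ((NOT 1 IMPLIES 0) XOR (NOT 1 OR 1))) -> 0
  row 9 [01001]: ((0 AND (NOT 1 XOR 0)) OR ((NOT 1 IMPLIES 0) XOR (NOT 1 OR 1))) -> 0
  row 10 [01010]: ((0 AND (NOT 1 XOR 0)) OR ((NOT 1 IMPLIES 0) XOR (NOT 1 OR 1))) -> 0
  row 11 [01011]: ((0 AND (NOT 1 XOR 0)) OR ((NOT 1 IMPLIES 0) XOR (NOT 1 OR 1))) -> 0
  row 12 [01100]: ((0 AND (NOT 1 XOR 1)) OR ((NOT 1 IMPLIES 1) XOR (NOT 1 OR 1))) -> 0
  row 13 [01101]: ((0 AND (NOT 1 XOR 1)) OR ((NOT 1 IMPLIES 1) XOR (NOT 1 OR 1))) -> 0
  row 14 [01110]: ((0 AND (NOT 1 XOR 1)) OR ((NOT 1 IMPLIES 1) XOR (NOT 1 OR 1))) -> 0
  row 15 [01111]: ((0 AND (NOT 1 XOR 1)) OR ((NOT 1 IMPLIES 1) XOR (NOT 1 OR 1))) -> 0
  row 16 [10000]: ((1 AND (NOT 0 XOR 0)) OR ((NOT 0 IMPLIES 0) XOR (NOT 0 OR 0))) -> 1
  row 17 [10001]: ((1 AND (NOT 0 XOR 0)) OR ((NOT 0 IMPLIES 0) XOR (NOT 0 OR 0))) -> 1
  row 18 [10010]: ((1 AND (NOT 0 XOR 0)) OR ((NOT 0 IMPLIES 0) XOR (NOT 0 OR 0))) -> 1
  row 19 [10011]: ((1 AND (NOT 0 XOR 0)) OR ((NOT 0 IMPLIES 0) XOR (NOT 0 OR 0))) -> 1
  row 20 [10100]: ((1 AND (NOT 0 XOR 1)) OR ((NOT 0 IMPLIES 1) XOR (NOT 0 OR 0))) -> 0
  row 21 [10101]: ((1 AND (NOT 0 XOR 1)) OR ((NOT 0 IMPLIES 1) XOR (NOT 0 OR 0))) -> 0
  row 22 [10110]: ((1 AND (NOT 0 XOR 1)) OR ((NOT 0 IMPLIES 1) XOR (NOT 0 OR 0))) -> 0
  row 23 [10111]: ((1 AND (NOT 0 XOR 1)) OR ((NOT 0 IMPLIES 1) XOR (NOT 0 OR 0))) -> 0
  row 24 [11000]: ((1 AND (NOT 1 XOR 0)) OR ((NOT 1 IMPLIES 0) XOR (NOT 1 OR 1))) -> 0
  row 25 [11001]: ((1 AND (NOT 1 XOR 0)) OR ((NOT 1 IMPLIES 0) XOR (NOT 1 OR 1))) -> 0
  row 26 [11010]: ((1 AND (NOT 1 XOR 0)) OR ((NOT 1 IMPLIES 0) XOR (NOT 1 OR 1))) -> 0
  row 27 [11011]: ((1 AND (NOT 1 XOR 0)) OR ((NOT 1 IMPLIES 0) XOR (NOT 1 OR 1))) -> 0
  row 28 [11100]: ((1 AND (NOT 1 XOR 1)) OR ((NOT 1 IMPLIES 1) XOR (NOT 1 OR 1))) -> 1
  row 29 [11101]: ((1 AND (NOT 1 XOR 1)) OR ((NOT 1 IMPLIES 1) XOR (NOT 1 OR 1))) -> 1
  row 30 [11110]: ((1 AND (NOT 1 XOR 1)) OR ((NOT 1 IMPLIES 1) XOR (NOT 1 OR 1))) -> 1
  row 31 [11111]: ((1 AND (NOT 1 XOR 1)) OR ((NOT 1 IMPLIES 1) XOR (NOT 1 OR 1))) -> 1
Full result column, 4 rows per line (a,b,c fixed per line; d,e runs 00..11 left to right):
  rows 0-3 [a,b,c=000]: 1111  = hex F
  rows 4-7 [a,b,c=001]: 0000  = hex 0
  rows 8-11 [a,b,c=010]: 0000  = hex 0
  rows 12-15 [a,b,c=011]: 0000  = hex 0
  rows 16-19 [a,b,c=100]: 1111  = hex F
  rows 20-23 [a,b,c=101]: 0000  = hex 0
  rows 24-27 [a,b,c=110]: 0000  = hex 0
  rows 28-31 [a,b,c=111]: 1111  = hex F
Output column (row 0 .. row 31) = 11110000000000001111000000001111
Output column grouped in 4s = 1111 0000 0000 0000 1111 0000 0000 1111 = 0xF000F00F
Convert to decimal digit by digit (value = value*16 + digit):
  F -> 15
  15*16 + 0 = 240
  240*16 + 0 = 3840
  3840*16 + 0 = 61440
  61440*16 + 15 (F) = 983055
  983055*16 + 0 = 15728880
  15728880*16 + 0 = 251662080
  251662080*16 + 15 (F) = 4026593295
Decimal = 4026593295

4026593295


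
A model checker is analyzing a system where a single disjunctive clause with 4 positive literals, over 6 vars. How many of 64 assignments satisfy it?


Step 1: Total=2^6=64
Step 2: Unsat when all 4 false: 2^2=4
Step 3: Sat=64-4=60

60


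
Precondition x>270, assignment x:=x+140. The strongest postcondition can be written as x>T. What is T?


Formula: sp(P, x:=E) = exists old_x. (x = E[old_x/x]) AND P[old_x/x] (old_x is the value of x before the assignment; eliminate old_x by solving x = E[old_x/x] for old_x)
Step 1: Precondition P: x>270, i.e. old_x > 270
Step 2: Assignment gives x = old_x + 140, so old_x = x - 140
Step 3: Substitute into P: x - 140 > 270
Step 4: Simplify: x > 270+140 = 410

410


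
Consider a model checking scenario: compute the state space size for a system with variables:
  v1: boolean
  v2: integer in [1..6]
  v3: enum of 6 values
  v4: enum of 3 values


State space = product of domain sizes of all variables.
Domain sizes:
  v1 (boolean): 2
  v2 (integer in [1..6]): 6
  v3 (enum of 6 values): 6
  v4 (enum of 3 values): 3
Product = 2 * 6 * 6 * 3 = 216

216
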